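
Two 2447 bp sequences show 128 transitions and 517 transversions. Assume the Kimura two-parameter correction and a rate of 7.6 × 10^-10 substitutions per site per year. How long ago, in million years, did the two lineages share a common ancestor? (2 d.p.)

P = 128/2447 ≈ 0.052309 and Q = 517/2447 ≈ 0.211279.
Under the Kimura two-parameter model, d = −½ ln(1 − 2P − Q) − ¼ ln(1 − 2Q).
1 − 2P − Q = 0.684103, giving −½ ln(0.684103) = 0.189823.
1 − 2Q = 0.577442, giving −¼ ln(0.577442) = 0.137287.
d = 0.189823 + 0.137287 = 0.327110.
Under a molecular clock d = 2μt, so t = d/(2μ) = 0.327110 / (2 × 7.6 × 10^-10) = 215.20 million years.

215.20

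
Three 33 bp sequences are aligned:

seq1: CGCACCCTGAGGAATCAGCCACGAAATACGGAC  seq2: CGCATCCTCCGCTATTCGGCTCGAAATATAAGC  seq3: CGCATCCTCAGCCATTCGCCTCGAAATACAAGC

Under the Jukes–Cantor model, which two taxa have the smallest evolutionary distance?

seq1–seq2: 13/33 differ, p = 0.394, d = 0.559.
seq1–seq3: 10/33 differ, p = 0.303, d = 0.388.
seq2–seq3: 4/33 differ, p = 0.121, d = 0.132.
The smallest distance is between seq2 and seq3.

seq2 and seq3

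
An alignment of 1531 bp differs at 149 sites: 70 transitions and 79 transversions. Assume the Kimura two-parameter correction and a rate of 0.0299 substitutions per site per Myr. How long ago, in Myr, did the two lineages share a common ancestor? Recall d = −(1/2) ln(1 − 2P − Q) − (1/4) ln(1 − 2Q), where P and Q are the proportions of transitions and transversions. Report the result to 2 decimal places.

1.75

P = 70/1531 ≈ 0.045722 and Q = 79/1531 ≈ 0.0516.
Under the Kimura two-parameter model, d = −½ ln(1 − 2P − Q) − ¼ ln(1 − 2Q).
1 − 2P − Q = 0.856956, giving −½ ln(0.856956) = 0.077184.
1 − 2Q = 0.8968, giving −¼ ln(0.8968) = 0.027231.
d = 0.077184 + 0.027231 = 0.104415.
Under a molecular clock d = 2μt, so t = d/(2μ) = 0.104415 / (2 × 0.0299) = 1.75 Myr.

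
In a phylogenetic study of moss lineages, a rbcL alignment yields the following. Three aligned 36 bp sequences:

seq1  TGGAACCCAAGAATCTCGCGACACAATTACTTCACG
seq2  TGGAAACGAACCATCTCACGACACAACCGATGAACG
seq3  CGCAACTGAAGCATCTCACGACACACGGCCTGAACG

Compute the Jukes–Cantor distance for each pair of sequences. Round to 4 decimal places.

seq1–seq2: 11/36 sites differ → p ≈ 0.305556, d = −0.75 ln(1 − 0.407408) = 0.392437 ≈ 0.3924.
seq1–seq3: 12/36 sites differ → p ≈ 0.333333, d = −0.75 ln(1 − 0.444444) = 0.440839 ≈ 0.4408.
seq2–seq3: 10/36 sites differ → p ≈ 0.277778, d = −0.75 ln(1 − 0.370371) = 0.346968 ≈ 0.3470.

d(seq1,seq2) = 0.3924, d(seq1,seq3) = 0.4408, d(seq2,seq3) = 0.3470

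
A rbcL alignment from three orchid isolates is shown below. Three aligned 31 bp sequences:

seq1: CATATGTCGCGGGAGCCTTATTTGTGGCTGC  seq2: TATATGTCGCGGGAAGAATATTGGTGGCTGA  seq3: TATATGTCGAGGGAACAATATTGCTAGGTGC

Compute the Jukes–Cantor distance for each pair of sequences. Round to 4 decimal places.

seq1–seq2: 7/31 sites differ → p ≈ 0.225806, d = −0.75 ln(1 − 0.301075) = 0.268659 ≈ 0.2687.
seq1–seq3: 9/31 sites differ → p ≈ 0.290323, d = −0.75 ln(1 − 0.387097) = 0.367161 ≈ 0.3672.
seq2–seq3: 6/31 sites differ → p ≈ 0.193548, d = −0.75 ln(1 − 0.258064) = 0.223869 ≈ 0.2239.

d(seq1,seq2) = 0.2687, d(seq1,seq3) = 0.3672, d(seq2,seq3) = 0.2239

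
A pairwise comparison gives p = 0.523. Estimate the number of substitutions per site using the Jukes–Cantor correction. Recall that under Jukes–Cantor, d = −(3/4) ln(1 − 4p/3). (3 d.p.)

0.896

d = −(3/4) ln(1 − 4p/3) = −0.75 ln(1 − 0.697333) = −0.75 ln(0.302667)
  = −0.75 × (-1.195122) = 0.896342 substitutions/site.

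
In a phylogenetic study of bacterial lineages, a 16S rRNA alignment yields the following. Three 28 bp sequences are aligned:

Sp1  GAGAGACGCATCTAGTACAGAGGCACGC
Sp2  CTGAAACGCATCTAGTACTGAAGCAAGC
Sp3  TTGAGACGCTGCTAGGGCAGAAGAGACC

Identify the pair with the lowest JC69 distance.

Sp1 and Sp2

Sp1–Sp2: 6/28 differ, p = 0.214, d = 0.252.
Sp1–Sp3: 11/28 differ, p = 0.393, d = 0.556.
Sp2–Sp3: 10/28 differ, p = 0.357, d = 0.485.
The smallest distance is between Sp1 and Sp2.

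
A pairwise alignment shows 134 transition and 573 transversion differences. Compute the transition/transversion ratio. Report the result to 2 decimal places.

R = 134/573 = 0.233856… ≈ 0.23 (to 2 d.p.).

0.23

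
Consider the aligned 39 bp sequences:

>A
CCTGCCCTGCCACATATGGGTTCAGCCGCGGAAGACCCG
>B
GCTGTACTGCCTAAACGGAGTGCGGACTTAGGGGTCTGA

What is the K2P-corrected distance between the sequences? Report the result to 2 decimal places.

Of 39 sites, 9 differences are transitions and 12 are transversions, so P = 9/39 ≈ 0.230769 and Q = 12/39 ≈ 0.307692.
Under the Kimura two-parameter model, d = −½ ln(1 − 2P − Q) − ¼ ln(1 − 2Q).
1 − 2P − Q = 0.23077, giving −½ ln(0.23077) = 0.733167.
1 − 2Q = 0.384616, giving −¼ ln(0.384616) = 0.238877.
d = 0.733167 + 0.238877 = 0.972044.

0.97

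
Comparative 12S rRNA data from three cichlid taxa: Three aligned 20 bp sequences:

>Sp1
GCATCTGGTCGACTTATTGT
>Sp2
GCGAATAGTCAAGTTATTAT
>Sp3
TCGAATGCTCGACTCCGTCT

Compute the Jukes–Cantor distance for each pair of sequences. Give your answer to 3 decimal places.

Sp1–Sp2: 7/20 sites differ → p = 0.35, d = −0.75 ln(1 − 0.466667) = 0.471457 ≈ 0.471.
Sp1–Sp3: 9/20 sites differ → p = 0.45, d = −0.75 ln(1 − 0.6) = 0.687218 ≈ 0.687.
Sp2–Sp3: 9/20 sites differ → p = 0.45, d = −0.75 ln(1 − 0.6) = 0.687218 ≈ 0.687.

d(Sp1,Sp2) = 0.471, d(Sp1,Sp3) = 0.687, d(Sp2,Sp3) = 0.687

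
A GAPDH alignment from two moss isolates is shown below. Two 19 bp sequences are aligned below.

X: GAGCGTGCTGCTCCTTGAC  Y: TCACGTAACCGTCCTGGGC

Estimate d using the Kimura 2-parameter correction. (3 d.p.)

Of 19 sites, 4 differences are transitions and 6 are transversions, so P = 4/19 ≈ 0.210526 and Q = 6/19 ≈ 0.315789.
Under the Kimura two-parameter model, d = −½ ln(1 − 2P − Q) − ¼ ln(1 − 2Q).
1 − 2P − Q = 0.263159, giving −½ ln(0.263159) = 0.667498.
1 − 2Q = 0.368422, giving −¼ ln(0.368422) = 0.249632.
d = 0.667498 + 0.249632 = 0.917130.

0.917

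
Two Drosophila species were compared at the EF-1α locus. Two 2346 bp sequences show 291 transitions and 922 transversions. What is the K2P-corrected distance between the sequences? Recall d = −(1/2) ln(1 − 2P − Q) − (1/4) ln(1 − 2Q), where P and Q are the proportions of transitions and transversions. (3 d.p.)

0.898

P = 291/2346 ≈ 0.124041 and Q = 922/2346 ≈ 0.393009.
Under the Kimura two-parameter model, d = −½ ln(1 − 2P − Q) − ¼ ln(1 − 2Q).
1 − 2P − Q = 0.358909, giving −½ ln(0.358909) = 0.512343.
1 − 2Q = 0.213982, giving −¼ ln(0.213982) = 0.385466.
d = 0.512343 + 0.385466 = 0.897809.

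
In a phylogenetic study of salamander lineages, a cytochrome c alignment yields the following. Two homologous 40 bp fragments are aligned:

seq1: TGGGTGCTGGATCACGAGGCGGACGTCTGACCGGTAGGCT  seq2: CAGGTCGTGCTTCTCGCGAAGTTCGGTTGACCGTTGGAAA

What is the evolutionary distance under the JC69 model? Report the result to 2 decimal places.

0.75

The sequences differ at 19 of 40 sites, so p = 19/40 = 0.475.
d = −(3/4) ln(1 − 4p/3) = −0.75 ln(1 − 0.633333) = −0.75 ln(0.366667)
  = −0.75 × (-1.003301) = 0.752476 substitutions/site.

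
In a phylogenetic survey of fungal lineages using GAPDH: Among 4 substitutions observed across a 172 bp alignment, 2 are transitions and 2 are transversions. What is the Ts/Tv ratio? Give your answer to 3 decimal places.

1.000

R = 2/2 = 1.000.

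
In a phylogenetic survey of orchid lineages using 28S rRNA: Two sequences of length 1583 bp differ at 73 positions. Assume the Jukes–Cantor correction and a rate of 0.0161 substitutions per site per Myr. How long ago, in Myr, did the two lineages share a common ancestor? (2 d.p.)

1.48

p = 73/1583 ≈ 0.046115.
d = −(3/4) ln(1 − 4p/3) = −0.75 ln(1 − 0.061487) = −0.75 ln(0.938513)
  = −0.75 × (-0.063459) = 0.047594 substitutions/site.
Under a molecular clock d = 2μt, so t = d/(2μ) = 0.047594 / (2 × 0.0161) = 1.48 Myr.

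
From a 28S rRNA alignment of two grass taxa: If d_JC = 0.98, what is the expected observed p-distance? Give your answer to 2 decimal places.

p = (3/4)(1 − e^(−4d/3)) = 0.75 × (1 − e^(-1.306667)) = 0.75 × (1 − 0.270721) = 0.546959.

0.55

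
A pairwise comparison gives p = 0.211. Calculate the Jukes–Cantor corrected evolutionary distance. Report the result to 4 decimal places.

0.2478

d = −(3/4) ln(1 − 4p/3) = −0.75 ln(1 − 0.281333) = −0.75 ln(0.718667)
  = −0.75 × (-0.330357) = 0.247768 substitutions/site.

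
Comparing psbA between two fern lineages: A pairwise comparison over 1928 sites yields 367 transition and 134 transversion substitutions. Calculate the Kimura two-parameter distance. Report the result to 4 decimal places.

0.3365

P = 367/1928 ≈ 0.190353 and Q = 134/1928 ≈ 0.069502.
Under the Kimura two-parameter model, d = −½ ln(1 − 2P − Q) − ¼ ln(1 − 2Q).
1 − 2P − Q = 0.549792, giving −½ ln(0.549792) = 0.299108.
1 − 2Q = 0.860996, giving −¼ ln(0.860996) = 0.037416.
d = 0.299108 + 0.037416 = 0.336524.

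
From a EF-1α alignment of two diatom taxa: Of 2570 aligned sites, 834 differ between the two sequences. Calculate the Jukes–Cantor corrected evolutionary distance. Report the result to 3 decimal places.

0.425

p = 834/2570 ≈ 0.324514.
d = −(3/4) ln(1 − 4p/3) = −0.75 ln(1 − 0.432685) = −0.75 ln(0.567315)
  = −0.75 × (-0.566841) = 0.425131 substitutions/site.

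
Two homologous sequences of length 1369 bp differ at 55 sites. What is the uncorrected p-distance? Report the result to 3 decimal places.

p = 55/1369 = 0.040175… ≈ 0.040 (to 3 d.p.).

0.040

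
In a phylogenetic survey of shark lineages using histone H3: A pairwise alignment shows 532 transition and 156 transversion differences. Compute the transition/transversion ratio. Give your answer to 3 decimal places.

R = 532/156 = 3.410256… ≈ 3.410 (to 3 d.p.).

3.410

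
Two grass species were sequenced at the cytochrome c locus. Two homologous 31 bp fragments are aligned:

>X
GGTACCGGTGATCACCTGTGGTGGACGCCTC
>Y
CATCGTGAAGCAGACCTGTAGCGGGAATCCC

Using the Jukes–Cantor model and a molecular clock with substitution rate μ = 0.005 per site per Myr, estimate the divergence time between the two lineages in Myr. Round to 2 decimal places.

The sequences differ at 17 of 31 sites, so p = 17/31 ≈ 0.548387.
d = −(3/4) ln(1 − 4p/3) = −0.75 ln(1 − 0.731183) = −0.75 ln(0.268817)
  = −0.75 × (-1.313724) = 0.985293 substitutions/site.
Under a molecular clock d = 2μt, so t = d/(2μ) = 0.985293 / (2 × 0.005) = 98.53 Myr.

98.53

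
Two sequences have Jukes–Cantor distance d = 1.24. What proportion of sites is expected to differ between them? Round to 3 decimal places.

0.606

p = (3/4)(1 − e^(−4d/3)) = 0.75 × (1 − e^(-1.653333)) = 0.75 × (1 − 0.191411) = 0.606442.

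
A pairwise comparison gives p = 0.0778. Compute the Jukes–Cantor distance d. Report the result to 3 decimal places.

d = −(3/4) ln(1 − 4p/3) = −0.75 ln(1 − 0.103733) = −0.75 ln(0.896267)
  = −0.75 × (-0.109517) = 0.082138 substitutions/site.

0.082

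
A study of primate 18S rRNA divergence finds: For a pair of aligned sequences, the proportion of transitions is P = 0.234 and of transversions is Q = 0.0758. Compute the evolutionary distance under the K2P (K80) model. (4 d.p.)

0.4335

Under the Kimura two-parameter model, d = −½ ln(1 − 2P − Q) − ¼ ln(1 − 2Q).
1 − 2P − Q = 0.4562, giving −½ ln(0.4562) = 0.392412.
1 − 2Q = 0.8484, giving −¼ ln(0.8484) = 0.041101.
d = 0.392412 + 0.041101 = 0.433513.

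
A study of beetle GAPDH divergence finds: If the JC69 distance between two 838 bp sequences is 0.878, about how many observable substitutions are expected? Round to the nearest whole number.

Invert JC69: p = (3/4)(1 − e^(−4d/3)) = 0.75 × (1 − e^(-1.170667)) = 0.75 × (1 − 0.310160) = 0.517380.
Expected differing sites = pL ≈ 0.517380 × 838 = 433.56444 ≈ 434.

434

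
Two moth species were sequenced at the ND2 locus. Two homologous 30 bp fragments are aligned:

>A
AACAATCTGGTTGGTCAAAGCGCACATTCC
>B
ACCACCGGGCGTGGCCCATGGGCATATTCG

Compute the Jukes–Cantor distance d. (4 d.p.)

The sequences differ at 13 of 30 sites, so p = 13/30 ≈ 0.433333.
d = −(3/4) ln(1 − 4p/3) = −0.75 ln(1 − 0.577777) = −0.75 ln(0.422223)
  = −0.75 × (-0.862222) = 0.646667 substitutions/site.

0.6467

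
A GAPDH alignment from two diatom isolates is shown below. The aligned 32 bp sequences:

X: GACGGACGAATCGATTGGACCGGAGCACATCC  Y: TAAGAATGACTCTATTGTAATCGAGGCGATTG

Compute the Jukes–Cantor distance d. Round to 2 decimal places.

0.74

The sequences differ at 15 of 32 sites, so p = 15/32 = 0.46875.
d = −(3/4) ln(1 − 4p/3) = −0.75 ln(1 − 0.625) = −0.75 ln(0.375)
  = −0.75 × (-0.980829) = 0.735622 substitutions/site.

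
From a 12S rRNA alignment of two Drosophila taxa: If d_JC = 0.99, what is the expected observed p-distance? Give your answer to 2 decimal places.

0.55

p = (3/4)(1 − e^(−4d/3)) = 0.75 × (1 − e^(-1.32)) = 0.75 × (1 − 0.267135) = 0.549649.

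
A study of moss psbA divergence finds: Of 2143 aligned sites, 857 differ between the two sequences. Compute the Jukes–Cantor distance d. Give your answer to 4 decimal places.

p = 857/2143 ≈ 0.399907.
d = −(3/4) ln(1 − 4p/3) = −0.75 ln(1 − 0.533209) = −0.75 ln(0.466791)
  = −0.75 × (-0.761874) = 0.571406 substitutions/site.

0.5714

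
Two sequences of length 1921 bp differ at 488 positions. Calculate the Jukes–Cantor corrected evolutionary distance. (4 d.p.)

0.3102

p = 488/1921 ≈ 0.254034.
d = −(3/4) ln(1 − 4p/3) = −0.75 ln(1 − 0.338712) = −0.75 ln(0.661288)
  = −0.75 × (-0.413566) = 0.310175 substitutions/site.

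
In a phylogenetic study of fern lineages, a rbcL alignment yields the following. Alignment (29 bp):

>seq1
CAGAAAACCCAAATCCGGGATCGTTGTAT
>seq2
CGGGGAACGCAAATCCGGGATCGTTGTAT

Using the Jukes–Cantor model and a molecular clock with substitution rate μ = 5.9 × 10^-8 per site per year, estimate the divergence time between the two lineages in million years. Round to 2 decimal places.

1.29

The sequences differ at 4 of 29 sites (2, 4, 5, 9), so p = 4/29 ≈ 0.137931.
d = −(3/4) ln(1 − 4p/3) = −0.75 ln(1 − 0.183908) = −0.75 ln(0.816092)
  = −0.75 × (-0.203228) = 0.152421 substitutions/site.
Under a molecular clock d = 2μt, so t = d/(2μ) = 0.152421 / (2 × 5.9 × 10^-8) = 1.29 million years.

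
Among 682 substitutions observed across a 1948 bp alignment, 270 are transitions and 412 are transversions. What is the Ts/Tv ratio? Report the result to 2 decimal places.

R = 270/412 = 0.655339… ≈ 0.66 (to 2 d.p.).

0.66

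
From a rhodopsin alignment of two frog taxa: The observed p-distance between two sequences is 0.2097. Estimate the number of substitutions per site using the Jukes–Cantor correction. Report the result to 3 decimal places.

0.246

d = −(3/4) ln(1 − 4p/3) = −0.75 ln(1 − 0.2796) = −0.75 ln(0.7204)
  = −0.75 × (-0.327949) = 0.245962 substitutions/site.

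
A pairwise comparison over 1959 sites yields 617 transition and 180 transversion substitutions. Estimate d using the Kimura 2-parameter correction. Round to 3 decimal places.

0.690

P = 617/1959 ≈ 0.314957 and Q = 180/1959 ≈ 0.091884.
Under the Kimura two-parameter model, d = −½ ln(1 − 2P − Q) − ¼ ln(1 − 2Q).
1 − 2P − Q = 0.278202, giving −½ ln(0.278202) = 0.639704.
1 − 2Q = 0.816232, giving −¼ ln(0.816232) = 0.050764.
d = 0.639704 + 0.050764 = 0.690468.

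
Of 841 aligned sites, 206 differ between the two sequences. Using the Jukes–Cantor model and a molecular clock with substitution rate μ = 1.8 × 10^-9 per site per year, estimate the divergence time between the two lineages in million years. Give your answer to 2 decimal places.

82.38

p = 206/841 ≈ 0.244946.
d = −(3/4) ln(1 − 4p/3) = −0.75 ln(1 − 0.326595) = −0.75 ln(0.673405)
  = −0.75 × (-0.395408) = 0.296556 substitutions/site.
Under a molecular clock d = 2μt, so t = d/(2μ) = 0.296556 / (2 × 1.8 × 10^-9) = 82.38 million years.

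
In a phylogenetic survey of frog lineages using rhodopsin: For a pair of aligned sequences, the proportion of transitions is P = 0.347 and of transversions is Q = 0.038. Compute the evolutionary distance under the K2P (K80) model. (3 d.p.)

0.678

Under the Kimura two-parameter model, d = −½ ln(1 − 2P − Q) − ¼ ln(1 − 2Q).
1 − 2P − Q = 0.268, giving −½ ln(0.268) = 0.658384.
1 − 2Q = 0.924, giving −¼ ln(0.924) = 0.019761.
d = 0.658384 + 0.019761 = 0.678145.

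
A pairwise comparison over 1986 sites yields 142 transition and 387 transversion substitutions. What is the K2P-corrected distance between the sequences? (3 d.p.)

0.330

P = 142/1986 ≈ 0.071501 and Q = 387/1986 ≈ 0.194864.
Under the Kimura two-parameter model, d = −½ ln(1 − 2P − Q) − ¼ ln(1 − 2Q).
1 − 2P − Q = 0.662134, giving −½ ln(0.662134) = 0.206144.
1 − 2Q = 0.610272, giving −¼ ln(0.610272) = 0.123463.
d = 0.206144 + 0.123463 = 0.329607.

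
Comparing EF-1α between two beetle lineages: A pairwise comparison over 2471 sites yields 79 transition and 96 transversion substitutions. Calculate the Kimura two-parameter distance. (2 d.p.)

P = 79/2471 ≈ 0.031971 and Q = 96/2471 ≈ 0.038851.
Under the Kimura two-parameter model, d = −½ ln(1 − 2P − Q) − ¼ ln(1 − 2Q).
1 − 2P − Q = 0.897207, giving −½ ln(0.897207) = 0.054234.
1 − 2Q = 0.922298, giving −¼ ln(0.922298) = 0.020222.
d = 0.054234 + 0.020222 = 0.074456.

0.07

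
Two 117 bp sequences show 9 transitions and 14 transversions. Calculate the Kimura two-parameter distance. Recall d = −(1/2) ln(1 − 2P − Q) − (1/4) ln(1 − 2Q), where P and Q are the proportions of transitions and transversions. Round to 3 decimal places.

P = 9/117 ≈ 0.076923 and Q = 14/117 ≈ 0.119658.
Under the Kimura two-parameter model, d = −½ ln(1 − 2P − Q) − ¼ ln(1 − 2Q).
1 − 2P − Q = 0.726496, giving −½ ln(0.726496) = 0.159761.
1 − 2Q = 0.760684, giving −¼ ln(0.760684) = 0.068384.
d = 0.159761 + 0.068384 = 0.228145.

0.228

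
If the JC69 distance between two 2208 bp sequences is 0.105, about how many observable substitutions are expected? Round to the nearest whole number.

216

Invert JC69: p = (3/4)(1 − e^(−4d/3)) = 0.75 × (1 − e^(-0.14)) = 0.75 × (1 − 0.869358) = 0.097982.
Expected differing sites = pL ≈ 0.097982 × 2208 = 216.344256 ≈ 216.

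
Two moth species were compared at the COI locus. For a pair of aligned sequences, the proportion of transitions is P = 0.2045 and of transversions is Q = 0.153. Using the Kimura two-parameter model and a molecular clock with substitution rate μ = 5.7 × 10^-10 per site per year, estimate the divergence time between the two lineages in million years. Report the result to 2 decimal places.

Under the Kimura two-parameter model, d = −½ ln(1 − 2P − Q) − ¼ ln(1 − 2Q).
1 − 2P − Q = 0.438, giving −½ ln(0.438) = 0.412768.
1 − 2Q = 0.694, giving −¼ ln(0.694) = 0.091321.
d = 0.412768 + 0.091321 = 0.504089.
Under a molecular clock d = 2μt, so t = d/(2μ) = 0.504089 / (2 × 5.7 × 10^-10) = 442.18 million years.

442.18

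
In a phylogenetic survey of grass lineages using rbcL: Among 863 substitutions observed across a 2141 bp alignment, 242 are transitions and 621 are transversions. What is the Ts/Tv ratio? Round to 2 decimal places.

R = 242/621 = 0.389694… ≈ 0.39 (to 2 d.p.).

0.39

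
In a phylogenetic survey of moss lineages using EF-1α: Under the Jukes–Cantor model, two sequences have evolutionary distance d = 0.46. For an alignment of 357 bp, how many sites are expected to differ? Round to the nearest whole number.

123

Invert JC69: p = (3/4)(1 − e^(−4d/3)) = 0.75 × (1 − e^(-0.613333)) = 0.75 × (1 − 0.541543) = 0.343843.
Expected differing sites = pL ≈ 0.343843 × 357 = 122.751951 ≈ 123.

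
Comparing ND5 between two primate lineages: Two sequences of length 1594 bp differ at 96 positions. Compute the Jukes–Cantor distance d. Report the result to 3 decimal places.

p = 96/1594 ≈ 0.060226.
d = −(3/4) ln(1 − 4p/3) = −0.75 ln(1 − 0.080301) = −0.75 ln(0.919699)
  = −0.75 × (-0.083709) = 0.062782 substitutions/site.

0.063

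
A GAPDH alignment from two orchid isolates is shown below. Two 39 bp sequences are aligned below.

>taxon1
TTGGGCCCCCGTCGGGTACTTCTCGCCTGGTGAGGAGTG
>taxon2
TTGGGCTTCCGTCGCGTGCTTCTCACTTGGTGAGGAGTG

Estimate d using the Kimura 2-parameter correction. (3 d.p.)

0.179

Of 39 sites, 5 differences are transitions and 1 are transversions, so P = 5/39 ≈ 0.128205 and Q = 1/39 ≈ 0.025641.
Under the Kimura two-parameter model, d = −½ ln(1 − 2P − Q) − ¼ ln(1 − 2Q).
1 − 2P − Q = 0.717949, giving −½ ln(0.717949) = 0.165678.
1 − 2Q = 0.948718, giving −¼ ln(0.948718) = 0.013161.
d = 0.165678 + 0.013161 = 0.178839.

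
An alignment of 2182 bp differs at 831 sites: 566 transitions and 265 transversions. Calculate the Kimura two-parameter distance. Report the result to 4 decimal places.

P = 566/2182 ≈ 0.259395 and Q = 265/2182 ≈ 0.121448.
Under the Kimura two-parameter model, d = −½ ln(1 − 2P − Q) − ¼ ln(1 − 2Q).
1 − 2P − Q = 0.359762, giving −½ ln(0.359762) = 0.511156.
1 − 2Q = 0.757104, giving −¼ ln(0.757104) = 0.069564.
d = 0.511156 + 0.069564 = 0.580720.

0.5807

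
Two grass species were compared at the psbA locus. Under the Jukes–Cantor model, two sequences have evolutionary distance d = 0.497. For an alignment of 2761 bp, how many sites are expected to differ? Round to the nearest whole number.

Invert JC69: p = (3/4)(1 − e^(−4d/3)) = 0.75 × (1 − e^(-0.662667)) = 0.75 × (1 − 0.515475) = 0.363394.
Expected differing sites = pL ≈ 0.363394 × 2761 = 1003.330834 ≈ 1003.

1003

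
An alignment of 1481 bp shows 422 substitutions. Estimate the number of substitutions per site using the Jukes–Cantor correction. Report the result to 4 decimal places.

p = 422/1481 ≈ 0.284943.
d = −(3/4) ln(1 − 4p/3) = −0.75 ln(1 − 0.379924) = −0.75 ln(0.620076)
  = −0.75 × (-0.477913) = 0.358435 substitutions/site.

0.3584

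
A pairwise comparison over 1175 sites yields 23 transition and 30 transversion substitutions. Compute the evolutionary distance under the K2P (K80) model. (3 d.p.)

0.047

P = 23/1175 ≈ 0.019574 and Q = 30/1175 ≈ 0.025532.
Under the Kimura two-parameter model, d = −½ ln(1 − 2P − Q) − ¼ ln(1 − 2Q).
1 − 2P − Q = 0.93532, giving −½ ln(0.93532) = 0.033433.
1 − 2Q = 0.948936, giving −¼ ln(0.948936) = 0.013103.
d = 0.033433 + 0.013103 = 0.046536.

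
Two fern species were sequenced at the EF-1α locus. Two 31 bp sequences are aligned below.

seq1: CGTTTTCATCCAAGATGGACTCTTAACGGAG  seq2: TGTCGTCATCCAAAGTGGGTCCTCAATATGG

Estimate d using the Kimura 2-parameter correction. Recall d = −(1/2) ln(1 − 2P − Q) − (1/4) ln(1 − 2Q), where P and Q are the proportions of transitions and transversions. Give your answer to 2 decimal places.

0.78

Of 31 sites, 11 differences are transitions and 2 are transversions, so P = 11/31 ≈ 0.354839 and Q = 2/31 ≈ 0.064516.
Under the Kimura two-parameter model, d = −½ ln(1 − 2P − Q) − ¼ ln(1 − 2Q).
1 − 2P − Q = 0.225806, giving −½ ln(0.225806) = 0.744040.
1 − 2Q = 0.870968, giving −¼ ln(0.870968) = 0.034538.
d = 0.744040 + 0.034538 = 0.778578.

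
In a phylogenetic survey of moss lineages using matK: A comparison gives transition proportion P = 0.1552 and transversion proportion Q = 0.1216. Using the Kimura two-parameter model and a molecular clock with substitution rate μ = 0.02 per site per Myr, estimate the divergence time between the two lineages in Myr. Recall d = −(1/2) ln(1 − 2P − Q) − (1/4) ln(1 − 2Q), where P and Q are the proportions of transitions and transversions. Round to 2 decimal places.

8.81

Under the Kimura two-parameter model, d = −½ ln(1 − 2P − Q) − ¼ ln(1 − 2Q).
1 − 2P − Q = 0.568, giving −½ ln(0.568) = 0.282817.
1 − 2Q = 0.7568, giving −¼ ln(0.7568) = 0.069664.
d = 0.282817 + 0.069664 = 0.352481.
Under a molecular clock d = 2μt, so t = d/(2μ) = 0.352481 / (2 × 0.02) = 8.81 Myr.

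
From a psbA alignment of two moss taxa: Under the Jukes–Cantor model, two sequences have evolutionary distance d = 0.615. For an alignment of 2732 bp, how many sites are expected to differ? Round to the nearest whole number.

Invert JC69: p = (3/4)(1 − e^(−4d/3)) = 0.75 × (1 − e^(-0.82)) = 0.75 × (1 − 0.440432) = 0.419676.
Expected differing sites = pL ≈ 0.419676 × 2732 = 1146.554832 ≈ 1147.

1147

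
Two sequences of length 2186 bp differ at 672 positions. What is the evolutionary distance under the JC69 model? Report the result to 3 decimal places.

p = 672/2186 ≈ 0.307411.
d = −(3/4) ln(1 − 4p/3) = −0.75 ln(1 − 0.409881) = −0.75 ln(0.590119)
  = −0.75 × (-0.527431) = 0.395573 substitutions/site.

0.396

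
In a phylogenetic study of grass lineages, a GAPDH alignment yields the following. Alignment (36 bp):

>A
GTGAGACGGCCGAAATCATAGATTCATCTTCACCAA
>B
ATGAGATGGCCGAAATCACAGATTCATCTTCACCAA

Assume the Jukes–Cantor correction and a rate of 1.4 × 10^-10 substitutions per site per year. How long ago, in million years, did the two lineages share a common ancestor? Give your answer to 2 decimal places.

315.49

The sequences differ at 3 of 36 sites (1, 7, 19), so p = 3/36 ≈ 0.083333.
d = −(3/4) ln(1 − 4p/3) = −0.75 ln(1 − 0.111111) = −0.75 ln(0.888889)
  = −0.75 × (-0.117783) = 0.088337 substitutions/site.
Under a molecular clock d = 2μt, so t = d/(2μ) = 0.088337 / (2 × 1.4 × 10^-10) = 315.49 million years.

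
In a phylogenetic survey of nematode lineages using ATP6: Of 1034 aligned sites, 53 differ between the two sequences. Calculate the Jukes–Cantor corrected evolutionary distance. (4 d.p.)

p = 53/1034 ≈ 0.051257.
d = −(3/4) ln(1 − 4p/3) = −0.75 ln(1 − 0.068343) = −0.75 ln(0.931657)
  = −0.75 × (-0.070791) = 0.053093 substitutions/site.

0.0531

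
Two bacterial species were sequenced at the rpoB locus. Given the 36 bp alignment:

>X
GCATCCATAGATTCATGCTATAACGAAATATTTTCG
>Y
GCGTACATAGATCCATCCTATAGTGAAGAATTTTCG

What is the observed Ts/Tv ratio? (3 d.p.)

Transitions are A↔G and C↔T; transversions are all other mismatches.
Transitions: 5. Transversions: 3.
R = 5/3 = 1.666666… ≈ 1.667 (to 3 d.p.).

1.667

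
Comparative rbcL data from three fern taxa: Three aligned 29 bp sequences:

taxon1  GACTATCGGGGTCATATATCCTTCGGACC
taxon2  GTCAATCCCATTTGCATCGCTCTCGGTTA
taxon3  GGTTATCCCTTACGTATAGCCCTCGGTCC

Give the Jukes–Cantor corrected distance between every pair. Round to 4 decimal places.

d(taxon1,taxon2) = 0.9978, d(taxon1,taxon3) = 0.5285, d(taxon2,taxon3) = 0.5285

taxon1–taxon2: 16/29 sites differ → p ≈ 0.551724, d = −0.75 ln(1 − 0.735632) = 0.997810 ≈ 0.9978.
taxon1–taxon3: 11/29 sites differ → p ≈ 0.37931, d = −0.75 ln(1 − 0.505747) = 0.528531 ≈ 0.5285.
taxon2–taxon3: 11/29 sites differ → p ≈ 0.37931, d = −0.75 ln(1 − 0.505747) = 0.528531 ≈ 0.5285.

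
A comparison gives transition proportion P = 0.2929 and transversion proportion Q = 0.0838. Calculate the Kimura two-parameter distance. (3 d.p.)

0.600

Under the Kimura two-parameter model, d = −½ ln(1 − 2P − Q) − ¼ ln(1 − 2Q).
1 − 2P − Q = 0.3304, giving −½ ln(0.3304) = 0.553726.
1 − 2Q = 0.8324, giving −¼ ln(0.8324) = 0.045861.
d = 0.553726 + 0.045861 = 0.599587.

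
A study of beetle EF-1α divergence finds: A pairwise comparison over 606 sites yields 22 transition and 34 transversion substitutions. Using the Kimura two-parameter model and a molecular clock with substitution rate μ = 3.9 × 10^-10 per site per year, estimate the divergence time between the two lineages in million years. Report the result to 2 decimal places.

P = 22/606 ≈ 0.036304 and Q = 34/606 ≈ 0.056106.
Under the Kimura two-parameter model, d = −½ ln(1 − 2P − Q) − ¼ ln(1 − 2Q).
1 − 2P − Q = 0.871286, giving −½ ln(0.871286) = 0.068892.
1 − 2Q = 0.887788, giving −¼ ln(0.887788) = 0.029756.
d = 0.068892 + 0.029756 = 0.098648.
Under a molecular clock d = 2μt, so t = d/(2μ) = 0.098648 / (2 × 3.9 × 10^-10) = 126.47 million years.

126.47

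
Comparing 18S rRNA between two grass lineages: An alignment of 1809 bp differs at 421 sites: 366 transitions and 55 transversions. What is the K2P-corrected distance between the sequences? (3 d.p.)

P = 366/1809 ≈ 0.202322 and Q = 55/1809 ≈ 0.030404.
Under the Kimura two-parameter model, d = −½ ln(1 − 2P − Q) − ¼ ln(1 − 2Q).
1 − 2P − Q = 0.564952, giving −½ ln(0.564952) = 0.285507.
1 − 2Q = 0.939192, giving −¼ ln(0.939192) = 0.015684.
d = 0.285507 + 0.015684 = 0.301191.

0.301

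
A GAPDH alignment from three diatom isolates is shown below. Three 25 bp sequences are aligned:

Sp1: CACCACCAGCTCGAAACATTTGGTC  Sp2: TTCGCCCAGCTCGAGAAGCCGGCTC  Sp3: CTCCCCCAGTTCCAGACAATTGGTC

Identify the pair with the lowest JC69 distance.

Sp1 and Sp3

Sp1–Sp2: 11/25 differ, p = 0.440, d = 0.663.
Sp1–Sp3: 6/25 differ, p = 0.240, d = 0.289.
Sp2–Sp3: 10/25 differ, p = 0.400, d = 0.572.
The smallest distance is between Sp1 and Sp3.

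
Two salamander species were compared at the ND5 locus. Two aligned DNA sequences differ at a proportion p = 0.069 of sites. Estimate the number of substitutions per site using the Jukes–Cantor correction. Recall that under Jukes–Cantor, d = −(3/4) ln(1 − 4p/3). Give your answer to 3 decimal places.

0.072

d = −(3/4) ln(1 − 4p/3) = −0.75 ln(1 − 0.092) = −0.75 ln(0.908)
  = −0.75 × (-0.096511) = 0.072383 substitutions/site.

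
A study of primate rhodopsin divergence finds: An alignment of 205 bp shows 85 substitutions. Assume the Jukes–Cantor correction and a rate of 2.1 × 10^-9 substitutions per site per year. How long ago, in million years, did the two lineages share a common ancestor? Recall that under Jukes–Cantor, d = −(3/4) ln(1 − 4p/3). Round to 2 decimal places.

p = 85/205 ≈ 0.414634.
d = −(3/4) ln(1 − 4p/3) = −0.75 ln(1 − 0.552845) = −0.75 ln(0.447155)
  = −0.75 × (-0.804850) = 0.603638 substitutions/site.
Under a molecular clock d = 2μt, so t = d/(2μ) = 0.603638 / (2 × 2.1 × 10^-9) = 143.72 million years.

143.72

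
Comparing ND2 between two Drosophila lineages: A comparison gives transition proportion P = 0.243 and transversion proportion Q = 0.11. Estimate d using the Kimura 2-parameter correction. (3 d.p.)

Under the Kimura two-parameter model, d = −½ ln(1 − 2P − Q) − ¼ ln(1 − 2Q).
1 − 2P − Q = 0.404, giving −½ ln(0.404) = 0.453170.
1 − 2Q = 0.78, giving −¼ ln(0.78) = 0.062115.
d = 0.453170 + 0.062115 = 0.515285.

0.515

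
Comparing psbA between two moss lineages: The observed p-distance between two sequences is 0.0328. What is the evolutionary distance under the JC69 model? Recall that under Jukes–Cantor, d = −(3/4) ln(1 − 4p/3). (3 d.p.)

0.034

d = −(3/4) ln(1 − 4p/3) = −0.75 ln(1 − 0.043733) = −0.75 ln(0.956267)
  = −0.75 × (-0.044718) = 0.033539 substitutions/site.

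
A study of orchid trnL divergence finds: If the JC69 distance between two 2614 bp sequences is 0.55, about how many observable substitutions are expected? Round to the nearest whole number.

Invert JC69: p = (3/4)(1 − e^(−4d/3)) = 0.75 × (1 − e^(-0.733333)) = 0.75 × (1 − 0.480305) = 0.389771.
Expected differing sites = pL ≈ 0.389771 × 2614 = 1018.861394 ≈ 1019.

1019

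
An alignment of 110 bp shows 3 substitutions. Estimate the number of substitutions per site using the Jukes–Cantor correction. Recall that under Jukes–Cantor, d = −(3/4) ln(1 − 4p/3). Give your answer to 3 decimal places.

p = 3/110 ≈ 0.027273.
d = −(3/4) ln(1 − 4p/3) = −0.75 ln(1 − 0.036364) = −0.75 ln(0.963636)
  = −0.75 × (-0.037042) = 0.027782 substitutions/site.

0.028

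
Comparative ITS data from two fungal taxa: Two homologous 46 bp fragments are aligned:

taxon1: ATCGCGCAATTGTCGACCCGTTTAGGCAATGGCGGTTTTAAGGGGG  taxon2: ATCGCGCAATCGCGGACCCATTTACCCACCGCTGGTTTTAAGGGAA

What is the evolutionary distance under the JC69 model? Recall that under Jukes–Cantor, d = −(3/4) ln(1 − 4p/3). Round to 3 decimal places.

The sequences differ at 12 of 46 sites, so p = 12/46 ≈ 0.26087.
d = −(3/4) ln(1 − 4p/3) = −0.75 ln(1 − 0.347827) = −0.75 ln(0.652173)
  = −0.75 × (-0.427445) = 0.320584 substitutions/site.

0.321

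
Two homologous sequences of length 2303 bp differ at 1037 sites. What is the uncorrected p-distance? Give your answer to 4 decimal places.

p = 1037/2303 = 0.450282… ≈ 0.4503 (to 4 d.p.).

0.4503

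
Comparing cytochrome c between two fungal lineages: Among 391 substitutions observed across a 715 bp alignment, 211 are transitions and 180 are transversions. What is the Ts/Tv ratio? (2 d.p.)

R = 211/180 = 1.172222… ≈ 1.17 (to 2 d.p.).

1.17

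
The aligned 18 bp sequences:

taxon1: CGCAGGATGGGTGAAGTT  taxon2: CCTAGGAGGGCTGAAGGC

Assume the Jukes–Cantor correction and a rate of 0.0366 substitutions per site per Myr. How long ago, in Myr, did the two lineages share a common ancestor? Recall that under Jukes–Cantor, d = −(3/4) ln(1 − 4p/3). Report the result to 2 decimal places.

6.02

The sequences differ at 6 of 18 sites (2, 3, 8, 11, 17, 18), so p = 6/18 ≈ 0.333333.
d = −(3/4) ln(1 − 4p/3) = −0.75 ln(1 − 0.444444) = −0.75 ln(0.555556)
  = −0.75 × (-0.587786) = 0.440840 substitutions/site.
Under a molecular clock d = 2μt, so t = d/(2μ) = 0.440840 / (2 × 0.0366) = 6.02 Myr.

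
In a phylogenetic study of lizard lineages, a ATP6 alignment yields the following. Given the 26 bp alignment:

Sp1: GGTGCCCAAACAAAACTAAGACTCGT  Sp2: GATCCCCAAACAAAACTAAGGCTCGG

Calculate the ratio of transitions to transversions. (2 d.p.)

1.00

Transitions are A↔G and C↔T; transversions are all other mismatches.
Transitions: 2. Transversions: 2.
R = 2/2 = 1.00.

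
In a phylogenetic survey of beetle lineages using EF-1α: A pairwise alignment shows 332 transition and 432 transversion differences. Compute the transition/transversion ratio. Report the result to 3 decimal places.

R = 332/432 = 0.768518… ≈ 0.769 (to 3 d.p.).

0.769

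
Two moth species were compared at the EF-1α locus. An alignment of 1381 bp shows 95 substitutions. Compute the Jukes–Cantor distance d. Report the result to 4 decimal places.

p = 95/1381 ≈ 0.068791.
d = −(3/4) ln(1 − 4p/3) = −0.75 ln(1 − 0.091721) = −0.75 ln(0.908279)
  = −0.75 × (-0.096204) = 0.072153 substitutions/site.

0.0722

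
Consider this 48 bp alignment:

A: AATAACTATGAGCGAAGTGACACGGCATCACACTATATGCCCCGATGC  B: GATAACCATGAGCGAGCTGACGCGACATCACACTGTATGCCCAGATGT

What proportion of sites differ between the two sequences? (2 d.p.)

0.19

The sequences differ at 9 of 48 positions (sites 1, 7, 16, 17, 22, 25, 35, 43, 48).
p = 9/48 = 0.1875 ≈ 0.19 (to 2 d.p.).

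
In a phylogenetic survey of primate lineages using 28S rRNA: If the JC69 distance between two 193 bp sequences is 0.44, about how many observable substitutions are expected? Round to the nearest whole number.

Invert JC69: p = (3/4)(1 − e^(−4d/3)) = 0.75 × (1 − e^(-0.586667)) = 0.75 × (1 − 0.556178) = 0.332867.
Expected differing sites = pL ≈ 0.332867 × 193 = 64.243331 ≈ 64.

64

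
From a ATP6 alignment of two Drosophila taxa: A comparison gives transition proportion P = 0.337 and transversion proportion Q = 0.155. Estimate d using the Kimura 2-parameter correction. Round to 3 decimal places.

Under the Kimura two-parameter model, d = −½ ln(1 − 2P − Q) − ¼ ln(1 − 2Q).
1 − 2P − Q = 0.171, giving −½ ln(0.171) = 0.883046.
1 − 2Q = 0.69, giving −¼ ln(0.69) = 0.092766.
d = 0.883046 + 0.092766 = 0.975812.

0.976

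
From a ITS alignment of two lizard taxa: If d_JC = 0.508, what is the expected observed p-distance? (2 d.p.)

p = (3/4)(1 − e^(−4d/3)) = 0.75 × (1 − e^(-0.677333)) = 0.75 × (1 − 0.507970) = 0.369023.

0.37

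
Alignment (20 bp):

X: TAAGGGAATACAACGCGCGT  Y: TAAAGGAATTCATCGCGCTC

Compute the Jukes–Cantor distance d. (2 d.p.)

0.30

The sequences differ at 5 of 20 sites (4, 10, 13, 19, 20), so p = 5/20 = 0.25.
d = −(3/4) ln(1 − 4p/3) = −0.75 ln(1 − 0.333333) = −0.75 ln(0.666667)
  = −0.75 × (-0.405465) = 0.304099 substitutions/site.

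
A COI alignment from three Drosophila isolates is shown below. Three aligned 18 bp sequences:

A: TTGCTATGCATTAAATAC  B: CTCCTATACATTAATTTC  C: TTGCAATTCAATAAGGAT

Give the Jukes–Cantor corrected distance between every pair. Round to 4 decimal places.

d(A,B) = 0.3470, d(A,C) = 0.4408, d(B,C) = 0.8240

A–B: 5/18 sites differ → p ≈ 0.277778, d = −0.75 ln(1 − 0.370371) = 0.346968 ≈ 0.3470.
A–C: 6/18 sites differ → p ≈ 0.333333, d = −0.75 ln(1 − 0.444444) = 0.440839 ≈ 0.4408.
B–C: 9/18 sites differ → p = 0.5, d = −0.75 ln(1 − 0.666667) = 0.823960 ≈ 0.8240.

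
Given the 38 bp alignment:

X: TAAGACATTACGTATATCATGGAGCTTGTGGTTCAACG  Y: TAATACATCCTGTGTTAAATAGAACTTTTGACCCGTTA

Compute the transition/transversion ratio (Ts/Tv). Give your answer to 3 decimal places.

1.571

Transitions are A↔G and C↔T; transversions are all other mismatches.
Transitions: 11. Transversions: 7.
R = 11/7 = 1.571428… ≈ 1.571 (to 3 d.p.).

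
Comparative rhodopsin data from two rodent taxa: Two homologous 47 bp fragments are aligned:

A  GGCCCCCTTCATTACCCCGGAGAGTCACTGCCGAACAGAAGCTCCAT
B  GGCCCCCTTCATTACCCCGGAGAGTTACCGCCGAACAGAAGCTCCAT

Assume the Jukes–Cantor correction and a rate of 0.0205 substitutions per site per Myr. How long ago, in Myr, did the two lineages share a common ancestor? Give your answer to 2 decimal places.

The sequences differ at 2 of 47 sites (26, 29), so p = 2/47 ≈ 0.042553.
d = −(3/4) ln(1 − 4p/3) = −0.75 ln(1 − 0.056737) = −0.75 ln(0.943263)
  = −0.75 × (-0.058410) = 0.043808 substitutions/site.
Under a molecular clock d = 2μt, so t = d/(2μ) = 0.043808 / (2 × 0.0205) = 1.07 Myr.

1.07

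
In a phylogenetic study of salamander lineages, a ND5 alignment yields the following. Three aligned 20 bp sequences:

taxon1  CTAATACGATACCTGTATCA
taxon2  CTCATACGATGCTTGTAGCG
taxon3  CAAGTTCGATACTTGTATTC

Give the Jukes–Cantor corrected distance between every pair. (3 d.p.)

taxon1–taxon2: 5/20 sites differ → p = 0.25, d = −0.75 ln(1 − 0.333333) = 0.304098 ≈ 0.304.
taxon1–taxon3: 6/20 sites differ → p = 0.3, d = −0.75 ln(1 − 0.4) = 0.383119 ≈ 0.383.
taxon2–taxon3: 8/20 sites differ → p = 0.4, d = −0.75 ln(1 − 0.533333) = 0.571605 ≈ 0.572.

d(taxon1,taxon2) = 0.304, d(taxon1,taxon3) = 0.383, d(taxon2,taxon3) = 0.572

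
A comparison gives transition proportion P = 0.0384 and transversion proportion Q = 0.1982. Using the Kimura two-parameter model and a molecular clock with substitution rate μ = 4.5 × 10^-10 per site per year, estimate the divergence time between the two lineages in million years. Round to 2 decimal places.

Under the Kimura two-parameter model, d = −½ ln(1 − 2P − Q) − ¼ ln(1 − 2Q).
1 − 2P − Q = 0.725, giving −½ ln(0.725) = 0.160792.
1 − 2Q = 0.6036, giving −¼ ln(0.6036) = 0.126211.
d = 0.160792 + 0.126211 = 0.287003.
Under a molecular clock d = 2μt, so t = d/(2μ) = 0.287003 / (2 × 4.5 × 10^-10) = 318.89 million years.

318.89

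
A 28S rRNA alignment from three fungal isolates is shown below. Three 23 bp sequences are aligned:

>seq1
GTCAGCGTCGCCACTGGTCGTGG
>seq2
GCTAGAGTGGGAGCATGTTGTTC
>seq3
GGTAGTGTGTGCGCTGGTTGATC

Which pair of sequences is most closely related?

seq2 and seq3

seq1–seq2: 12/23 differ, p = 0.522, d = 0.892.
seq1–seq3: 11/23 differ, p = 0.478, d = 0.761.
seq2–seq3: 7/23 differ, p = 0.304, d = 0.390.
The smallest distance is between seq2 and seq3.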